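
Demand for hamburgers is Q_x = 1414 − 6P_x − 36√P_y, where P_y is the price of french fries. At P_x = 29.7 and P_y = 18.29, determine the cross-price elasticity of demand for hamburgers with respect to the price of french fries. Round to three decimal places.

At P_x = 29.7 and P_y = 18.29: Q_x = 1081.839.
∂Q_x/∂P_y = -36/(2√P_y) = -36/(2√18.29) = -4.2089.
ε = (∂Q_x/∂P_y)(P_y/Q_x) = -4.2089 × (18.29/1081.839) ≈ -0.071.

-0.071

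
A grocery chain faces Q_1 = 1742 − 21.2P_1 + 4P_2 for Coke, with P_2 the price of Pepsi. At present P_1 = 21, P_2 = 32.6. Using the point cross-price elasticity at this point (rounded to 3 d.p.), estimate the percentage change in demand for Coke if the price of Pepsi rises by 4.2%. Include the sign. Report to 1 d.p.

At P_1 = 21, P_2 = 32.6: Q_1 = 1427.2.
∂Q_1/∂P_2 = 4.
ε = (∂Q_1/∂P_2)(P_2/Q_1) = 4.0000 × 32.6/1427.2 ≈ 0.091.
%ΔQ_1 ≈ ε × %ΔP_2 = 0.091 × (4.2%) = 0.4%.

0.4%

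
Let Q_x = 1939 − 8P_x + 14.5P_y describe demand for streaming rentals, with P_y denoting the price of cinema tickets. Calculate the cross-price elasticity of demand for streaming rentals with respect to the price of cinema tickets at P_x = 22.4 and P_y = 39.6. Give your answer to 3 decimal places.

0.246

At P_x = 22.4 and P_y = 39.6: Q_x = 2334.
∂Q_x/∂P_y = 14.5.
ε = (∂Q_x/∂P_y)(P_y/Q_x) = 14.5 × (39.6/2334) ≈ 0.246.
Since ε > 0, streaming rentals and cinema tickets are substitutes.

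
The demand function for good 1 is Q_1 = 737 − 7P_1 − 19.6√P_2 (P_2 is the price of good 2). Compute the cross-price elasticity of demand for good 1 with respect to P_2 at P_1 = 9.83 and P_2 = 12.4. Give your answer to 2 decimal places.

At P_1 = 9.83 and P_2 = 12.4: Q_1 = 599.171.
∂Q_1/∂P_2 = -19.6/(2√P_2) = -19.6/(2√12.4) = -2.7830.
ε = (∂Q_1/∂P_2)(P_2/Q_1) = -2.7830 × (12.4/599.171) ≈ -0.06.
ε < 0: complements.

-0.06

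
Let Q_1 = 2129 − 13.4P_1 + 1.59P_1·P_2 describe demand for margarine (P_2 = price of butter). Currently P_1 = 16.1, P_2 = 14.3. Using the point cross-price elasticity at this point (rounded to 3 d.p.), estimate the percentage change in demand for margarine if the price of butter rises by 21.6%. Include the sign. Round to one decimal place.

3.5%

At P_1 = 16.1, P_2 = 14.3: Q_1 = 2279.326.
∂Q_1/∂P_2 = 1.59P_1 = 25.5990.
ε = (∂Q_1/∂P_2)(P_2/Q_1) = 25.5990 × 14.3/2279.326 ≈ 0.161.
%ΔQ_1 ≈ ε × %ΔP_2 = 0.161 × (21.6%) = 3.5%.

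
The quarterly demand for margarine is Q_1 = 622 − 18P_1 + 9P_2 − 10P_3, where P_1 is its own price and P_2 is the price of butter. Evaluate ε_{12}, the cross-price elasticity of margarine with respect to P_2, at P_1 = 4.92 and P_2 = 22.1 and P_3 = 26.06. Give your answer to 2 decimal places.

At P_1 = 4.92 and P_2 = 22.1 and P_3 = 26.06: Q_1 = 471.74.
∂Q_1/∂P_2 = 9.
ε = (∂Q_1/∂P_2)(P_2/Q_1) = 9 × (22.1/471.74) ≈ 0.42.
Since ε > 0, margarine and butter are substitutes.

0.42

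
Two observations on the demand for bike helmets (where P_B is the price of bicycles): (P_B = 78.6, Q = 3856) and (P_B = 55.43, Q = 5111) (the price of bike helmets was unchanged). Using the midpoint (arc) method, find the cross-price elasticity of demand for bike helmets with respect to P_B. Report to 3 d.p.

-0.810

ΔQ_A = 5111 − 3856 = 1255; ΔP_B = 55.43 − 78.6 = -23.17.
Midpoints: Q̄_A = 4483.5, P̄_B = 67.02.
ε = (ΔQ_A/Q̄_A)/(ΔP_B/P̄_B) = (1255/4483.5)/(-23.17/67.02) ≈ -0.810.
ε < 0: bike helmets and bicycles are complements.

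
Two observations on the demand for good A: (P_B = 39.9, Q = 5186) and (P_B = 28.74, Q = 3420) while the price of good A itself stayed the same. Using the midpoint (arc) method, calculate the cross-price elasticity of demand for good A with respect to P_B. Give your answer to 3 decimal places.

1.262

ΔQ_A = 3420 − 5186 = -1766; ΔP_B = 28.74 − 39.9 = -11.16.
Midpoints: Q̄_A = 4303.0, P̄_B = 34.32.
ε = (ΔQ_A/Q̄_A)/(ΔP_B/P̄_B) = (-1766/4303.0)/(-11.16/34.32) ≈ 1.262.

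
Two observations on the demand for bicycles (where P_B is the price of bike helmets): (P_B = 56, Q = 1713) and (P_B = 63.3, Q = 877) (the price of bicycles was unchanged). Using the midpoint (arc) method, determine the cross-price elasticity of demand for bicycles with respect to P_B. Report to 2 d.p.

ΔQ_A = 877 − 1713 = -836; ΔP_B = 63.3 − 56 = 7.3.
Midpoints: Q̄_A = 1295.0, P̄_B = 59.65.
ε = (ΔQ_A/Q̄_A)/(ΔP_B/P̄_B) = (-836/1295.0)/(7.3/59.65) ≈ -5.28.
ε < 0: bicycles and bike helmets are complements.

-5.28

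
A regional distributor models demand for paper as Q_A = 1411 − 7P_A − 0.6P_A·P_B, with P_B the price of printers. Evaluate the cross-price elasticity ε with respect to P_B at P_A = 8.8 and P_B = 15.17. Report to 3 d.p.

At P_A = 8.8 and P_B = 15.17: Q_A = 1269.302.
∂Q_A/∂P_B = -0.6P_A = -0.6(8.8) = -5.2800.
ε = (∂Q_A/∂P_B)(P_B/Q_A) = -5.2800 × (15.17/1269.302) ≈ -0.063.
ε < 0: complements.

-0.063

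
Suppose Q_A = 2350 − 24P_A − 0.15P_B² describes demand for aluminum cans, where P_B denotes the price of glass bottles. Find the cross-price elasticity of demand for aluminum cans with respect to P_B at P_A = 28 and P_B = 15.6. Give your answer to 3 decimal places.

-0.044

At P_A = 28 and P_B = 15.6: Q_A = 1641.496.
∂Q_A/∂P_B = -0.3P_B = -0.3(15.6) = -4.6800.
ε = (∂Q_A/∂P_B)(P_B/Q_A) = -4.6800 × (15.6/1641.496) ≈ -0.044.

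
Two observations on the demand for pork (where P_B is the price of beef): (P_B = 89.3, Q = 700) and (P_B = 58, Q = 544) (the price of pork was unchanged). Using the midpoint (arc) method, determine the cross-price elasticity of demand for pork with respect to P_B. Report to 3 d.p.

ΔQ_A = 544 − 700 = -156; ΔP_B = 58 − 89.3 = -31.3.
Midpoints: Q̄_A = 622.0, P̄_B = 73.65.
ε = (ΔQ_A/Q̄_A)/(ΔP_B/P̄_B) = (-156/622.0)/(-31.3/73.65) ≈ 0.590.

0.590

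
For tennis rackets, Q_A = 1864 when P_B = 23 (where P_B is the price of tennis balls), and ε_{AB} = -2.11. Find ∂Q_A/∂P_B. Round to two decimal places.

ε = (∂Q_A/∂P_B)·(P_B/Q_A) ⇒ ∂Q_A/∂P_B = ε·Q_A/P_B = -2.11 × 1864/23 ≈ -171.00.

-171.00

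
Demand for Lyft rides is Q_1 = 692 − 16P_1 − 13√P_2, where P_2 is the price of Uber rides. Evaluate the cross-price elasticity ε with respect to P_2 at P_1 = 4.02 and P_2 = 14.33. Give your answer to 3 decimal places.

-0.043

At P_1 = 4.02 and P_2 = 14.33: Q_1 = 578.469.
∂Q_1/∂P_2 = -13/(2√P_2) = -13/(2√14.33) = -1.7171.
ε = (∂Q_1/∂P_2)(P_2/Q_1) = -1.7171 × (14.33/578.469) ≈ -0.043.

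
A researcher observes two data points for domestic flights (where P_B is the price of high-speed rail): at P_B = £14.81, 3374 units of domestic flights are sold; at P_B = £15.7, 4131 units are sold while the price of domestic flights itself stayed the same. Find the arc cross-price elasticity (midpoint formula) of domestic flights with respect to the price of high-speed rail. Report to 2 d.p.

3.46

ΔQ_A = 4131 − 3374 = 757; ΔP_B = 15.7 − 14.81 = 0.89.
Midpoints: Q̄_A = 3752.5, P̄_B = 15.25.
ε = (ΔQ_A/Q̄_A)/(ΔP_B/P̄_B) = (757/3752.5)/(0.89/15.25) ≈ 3.46.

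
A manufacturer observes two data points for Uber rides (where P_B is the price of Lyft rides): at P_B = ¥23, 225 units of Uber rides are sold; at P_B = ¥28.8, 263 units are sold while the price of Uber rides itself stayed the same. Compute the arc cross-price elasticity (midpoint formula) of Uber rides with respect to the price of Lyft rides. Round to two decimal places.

ΔQ_A = 263 − 225 = 38; ΔP_B = 28.8 − 23 = 5.8.
Midpoints: Q̄_A = 244.0, P̄_B = 25.90.
ε = (ΔQ_A/Q̄_A)/(ΔP_B/P̄_B) = (38/244.0)/(5.8/25.90) ≈ 0.70.
ε > 0: Uber rides and Lyft rides are substitutes.

0.70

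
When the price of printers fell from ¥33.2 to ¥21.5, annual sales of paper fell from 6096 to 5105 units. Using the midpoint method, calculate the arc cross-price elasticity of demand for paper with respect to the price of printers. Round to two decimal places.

ΔQ_A = 5105 − 6096 = -991; ΔP_B = 21.5 − 33.2 = -11.7.
Midpoints: Q̄_A = 5600.5, P̄_B = 27.35.
ε = (ΔQ_A/Q̄_A)/(ΔP_B/P̄_B) = (-991/5600.5)/(-11.7/27.35) ≈ 0.41.

0.41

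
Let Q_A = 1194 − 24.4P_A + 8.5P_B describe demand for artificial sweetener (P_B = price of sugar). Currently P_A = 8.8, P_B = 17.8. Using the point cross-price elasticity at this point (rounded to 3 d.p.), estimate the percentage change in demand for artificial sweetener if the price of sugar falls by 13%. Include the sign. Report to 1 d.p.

-1.7%

At P_A = 8.8, P_B = 17.8: Q_A = 1130.58.
∂Q_A/∂P_B = 8.5.
ε = (∂Q_A/∂P_B)(P_B/Q_A) = 8.5000 × 17.8/1130.58 ≈ 0.134.
%ΔQ_A ≈ ε × %ΔP_B = 0.134 × (-13%) = -1.7%.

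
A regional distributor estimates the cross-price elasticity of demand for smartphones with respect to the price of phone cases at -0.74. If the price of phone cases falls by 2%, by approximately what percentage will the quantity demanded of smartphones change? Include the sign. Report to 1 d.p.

1.5%

%ΔQ ≈ ε × %ΔP of phone cases = -0.74 × (-2%) = 1.5%.
Demand for smartphones rises by about 1.5%.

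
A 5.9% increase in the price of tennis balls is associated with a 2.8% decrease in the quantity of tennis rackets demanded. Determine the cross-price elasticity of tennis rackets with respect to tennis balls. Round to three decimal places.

-0.475

ε = (%ΔQ of tennis rackets) / (%ΔP of tennis balls) = (-2.8%) / (5.9%) ≈ -0.475.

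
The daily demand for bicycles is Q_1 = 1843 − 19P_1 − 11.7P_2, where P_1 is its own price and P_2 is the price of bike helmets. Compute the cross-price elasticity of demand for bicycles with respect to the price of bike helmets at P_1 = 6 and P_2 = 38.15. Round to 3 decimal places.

-0.348

At P_1 = 6 and P_2 = 38.15: Q_1 = 1282.645.
∂Q_1/∂P_2 = -11.7.
ε = (∂Q_1/∂P_2)(P_2/Q_1) = -11.7 × (38.15/1282.645) ≈ -0.348.
Since ε < 0, bicycles and bike helmets are complements.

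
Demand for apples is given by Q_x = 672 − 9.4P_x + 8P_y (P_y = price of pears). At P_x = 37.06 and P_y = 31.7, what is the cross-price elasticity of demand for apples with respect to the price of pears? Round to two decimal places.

At P_x = 37.06 and P_y = 31.7: Q_x = 577.236.
∂Q_x/∂P_y = 8.
ε = (∂Q_x/∂P_y)(P_y/Q_x) = 8 × (31.7/577.236) ≈ 0.44.
Since ε > 0, apples and pears are substitutes.

0.44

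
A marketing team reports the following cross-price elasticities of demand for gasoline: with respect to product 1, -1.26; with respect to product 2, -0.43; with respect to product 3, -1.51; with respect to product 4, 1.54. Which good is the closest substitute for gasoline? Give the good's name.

Substitutes have ε > 0. Among the positive values, 1.54 (product 4) is largest.

product 4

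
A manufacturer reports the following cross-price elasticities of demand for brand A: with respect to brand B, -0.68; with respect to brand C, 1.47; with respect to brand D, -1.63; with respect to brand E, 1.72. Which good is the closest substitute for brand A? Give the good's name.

Substitutes have ε > 0. Among the positive values, 1.72 (brand E) is largest.

brand E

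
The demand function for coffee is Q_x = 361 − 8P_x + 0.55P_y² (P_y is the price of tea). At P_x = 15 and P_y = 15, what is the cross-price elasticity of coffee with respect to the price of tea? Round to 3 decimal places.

At P_x = 15 and P_y = 15: Q_x = 364.75.
∂Q_x/∂P_y = 1.1P_y = 1.1(15) = 16.5000.
ε = (∂Q_x/∂P_y)(P_y/Q_x) = 16.5000 × (15/364.75) ≈ 0.679.
ε > 0: substitutes.

0.679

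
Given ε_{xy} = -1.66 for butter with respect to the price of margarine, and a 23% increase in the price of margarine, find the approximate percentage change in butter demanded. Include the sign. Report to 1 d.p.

%ΔQ ≈ ε × %ΔP of margarine = -1.66 × (23%) = -38.2%.
Demand for butter falls by about 38.2%.

-38.2%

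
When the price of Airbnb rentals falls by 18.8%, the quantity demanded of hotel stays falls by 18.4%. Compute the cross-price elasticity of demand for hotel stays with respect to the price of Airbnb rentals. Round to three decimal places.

0.979

ε = (%ΔQ of hotel stays) / (%ΔP of Airbnb rentals) = (-18.4%) / (-18.8%) ≈ 0.979.
Positive cross-price elasticity: substitutes.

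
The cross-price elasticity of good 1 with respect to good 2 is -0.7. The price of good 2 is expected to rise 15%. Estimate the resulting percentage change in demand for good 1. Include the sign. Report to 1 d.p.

%ΔQ ≈ ε × %ΔP of good 2 = -0.7 × (15%) = -10.5%.
Demand for good 1 falls by about 10.5%.

-10.5%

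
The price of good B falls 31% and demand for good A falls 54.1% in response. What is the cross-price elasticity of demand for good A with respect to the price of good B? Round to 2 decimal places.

1.75

ε = (%ΔQ of good A) / (%ΔP of good B) = (-54.1%) / (-31%) ≈ 1.75.
Positive cross-price elasticity: substitutes.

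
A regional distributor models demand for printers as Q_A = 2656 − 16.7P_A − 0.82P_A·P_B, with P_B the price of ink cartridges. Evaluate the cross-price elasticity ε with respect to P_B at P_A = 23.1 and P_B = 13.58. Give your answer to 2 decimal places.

-0.13

At P_A = 23.1 and P_B = 13.58: Q_A = 2012.998.
∂Q_A/∂P_B = -0.82P_A = -0.82(23.1) = -18.9420.
ε = (∂Q_A/∂P_B)(P_B/Q_A) = -18.9420 × (13.58/2012.998) ≈ -0.13.
ε < 0: complements.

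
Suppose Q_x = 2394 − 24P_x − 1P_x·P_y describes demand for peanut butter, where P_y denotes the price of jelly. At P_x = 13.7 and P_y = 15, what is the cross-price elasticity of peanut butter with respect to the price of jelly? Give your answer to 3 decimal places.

-0.111

At P_x = 13.7 and P_y = 15: Q_x = 1859.7.
∂Q_x/∂P_y = -1P_x = -1(13.7) = -13.7000.
ε = (∂Q_x/∂P_y)(P_y/Q_x) = -13.7000 × (15/1859.7) ≈ -0.111.
ε < 0: complements.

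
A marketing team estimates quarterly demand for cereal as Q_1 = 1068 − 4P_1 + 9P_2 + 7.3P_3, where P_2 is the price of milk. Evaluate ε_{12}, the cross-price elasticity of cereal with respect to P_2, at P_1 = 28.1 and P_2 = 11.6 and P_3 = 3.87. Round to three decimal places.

At P_1 = 28.1 and P_2 = 11.6 and P_3 = 3.87: Q_1 = 1088.251.
∂Q_1/∂P_2 = 9.
ε = (∂Q_1/∂P_2)(P_2/Q_1) = 9 × (11.6/1088.251) ≈ 0.096.
Since ε > 0, cereal and milk are substitutes.

0.096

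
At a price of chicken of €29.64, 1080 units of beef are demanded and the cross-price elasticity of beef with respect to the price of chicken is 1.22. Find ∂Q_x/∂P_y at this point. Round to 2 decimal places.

ε = (∂Q_x/∂P_y)·(P_y/Q_x) ⇒ ∂Q_x/∂P_y = ε·Q_x/P_y = 1.22 × 1080/29.64 ≈ 44.45.

44.45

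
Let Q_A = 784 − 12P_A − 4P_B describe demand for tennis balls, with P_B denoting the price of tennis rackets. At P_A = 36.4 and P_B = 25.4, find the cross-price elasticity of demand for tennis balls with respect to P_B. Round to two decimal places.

At P_A = 36.4 and P_B = 25.4: Q_A = 245.6.
∂Q_A/∂P_B = -4.
ε = (∂Q_A/∂P_B)(P_B/Q_A) = -4 × (25.4/245.6) ≈ -0.41.

-0.41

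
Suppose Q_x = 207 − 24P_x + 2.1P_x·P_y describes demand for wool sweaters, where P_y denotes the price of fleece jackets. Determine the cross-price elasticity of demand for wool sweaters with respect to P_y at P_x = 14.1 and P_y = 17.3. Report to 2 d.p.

1.35

At P_x = 14.1 and P_y = 17.3: Q_x = 380.853.
∂Q_x/∂P_y = 2.1P_x = 2.1(14.1) = 29.6100.
ε = (∂Q_x/∂P_y)(P_y/Q_x) = 29.6100 × (17.3/380.853) ≈ 1.35.
ε > 0: substitutes.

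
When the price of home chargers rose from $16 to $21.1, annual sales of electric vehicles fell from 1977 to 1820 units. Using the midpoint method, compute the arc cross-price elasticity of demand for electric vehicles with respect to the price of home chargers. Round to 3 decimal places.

-0.301

ΔQ_A = 1820 − 1977 = -157; ΔP_B = 21.1 − 16 = 5.1.
Midpoints: Q̄_A = 1898.5, P̄_B = 18.55.
ε = (ΔQ_A/Q̄_A)/(ΔP_B/P̄_B) = (-157/1898.5)/(5.1/18.55) ≈ -0.301.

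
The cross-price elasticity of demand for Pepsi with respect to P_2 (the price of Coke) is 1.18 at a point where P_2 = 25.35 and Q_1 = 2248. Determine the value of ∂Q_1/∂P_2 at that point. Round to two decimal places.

104.64

ε = (∂Q_1/∂P_2)·(P_2/Q_1) ⇒ ∂Q_1/∂P_2 = ε·Q_1/P_2 = 1.18 × 2248/25.35 ≈ 104.64.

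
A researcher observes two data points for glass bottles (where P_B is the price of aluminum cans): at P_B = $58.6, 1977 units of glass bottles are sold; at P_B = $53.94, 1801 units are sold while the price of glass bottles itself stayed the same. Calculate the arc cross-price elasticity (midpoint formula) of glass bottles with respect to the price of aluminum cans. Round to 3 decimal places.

1.125

ΔQ_A = 1801 − 1977 = -176; ΔP_B = 53.94 − 58.6 = -4.66.
Midpoints: Q̄_A = 1889.0, P̄_B = 56.27.
ε = (ΔQ_A/Q̄_A)/(ΔP_B/P̄_B) = (-176/1889.0)/(-4.66/56.27) ≈ 1.125.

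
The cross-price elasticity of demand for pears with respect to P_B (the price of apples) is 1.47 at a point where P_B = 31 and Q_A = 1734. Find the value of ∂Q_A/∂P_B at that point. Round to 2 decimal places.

ε = (∂Q_A/∂P_B)·(P_B/Q_A) ⇒ ∂Q_A/∂P_B = ε·Q_A/P_B = 1.47 × 1734/31 ≈ 82.23.

82.23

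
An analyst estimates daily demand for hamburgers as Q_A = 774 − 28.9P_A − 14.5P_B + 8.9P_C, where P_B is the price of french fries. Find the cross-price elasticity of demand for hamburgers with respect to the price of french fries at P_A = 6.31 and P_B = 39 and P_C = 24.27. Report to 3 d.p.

-2.335

At P_A = 6.31 and P_B = 39 and P_C = 24.27: Q_A = 242.144.
∂Q_A/∂P_B = -14.5.
ε = (∂Q_A/∂P_B)(P_B/Q_A) = -14.5 × (39/242.144) ≈ -2.335.
Since ε < 0, hamburgers and french fries are complements.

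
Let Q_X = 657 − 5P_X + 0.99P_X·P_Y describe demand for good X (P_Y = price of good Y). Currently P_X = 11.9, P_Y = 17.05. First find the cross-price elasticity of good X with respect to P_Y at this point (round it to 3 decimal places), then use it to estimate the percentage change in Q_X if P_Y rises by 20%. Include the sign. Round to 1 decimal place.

5.0%

At P_X = 11.9, P_Y = 17.05: Q_X = 798.366.
∂Q_X/∂P_Y = 0.99P_X = 11.7810.
ε = (∂Q_X/∂P_Y)(P_Y/Q_X) = 11.7810 × 17.05/798.366 ≈ 0.252.
%ΔQ_X ≈ ε × %ΔP_Y = 0.252 × (20%) = 5.0%.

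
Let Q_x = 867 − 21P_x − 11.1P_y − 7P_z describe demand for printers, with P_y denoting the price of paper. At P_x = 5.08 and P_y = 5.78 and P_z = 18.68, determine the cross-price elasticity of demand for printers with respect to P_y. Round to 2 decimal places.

-0.11

At P_x = 5.08 and P_y = 5.78 and P_z = 18.68: Q_x = 565.402.
∂Q_x/∂P_y = -11.1.
ε = (∂Q_x/∂P_y)(P_y/Q_x) = -11.1 × (5.78/565.402) ≈ -0.11.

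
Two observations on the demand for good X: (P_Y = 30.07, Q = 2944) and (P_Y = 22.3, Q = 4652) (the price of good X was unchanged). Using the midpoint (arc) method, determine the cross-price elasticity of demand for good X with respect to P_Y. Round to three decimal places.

-1.516

ΔQ_X = 4652 − 2944 = 1708; ΔP_Y = 22.3 − 30.07 = -7.77.
Midpoints: Q̄_X = 3798.0, P̄_Y = 26.19.
ε = (ΔQ_X/Q̄_X)/(ΔP_Y/P̄_Y) = (1708/3798.0)/(-7.77/26.19) ≈ -1.516.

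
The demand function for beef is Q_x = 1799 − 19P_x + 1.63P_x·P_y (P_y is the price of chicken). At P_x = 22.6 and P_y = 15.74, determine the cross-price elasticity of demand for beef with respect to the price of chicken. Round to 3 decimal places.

0.297

At P_x = 22.6 and P_y = 15.74: Q_x = 1949.430.
∂Q_x/∂P_y = 1.63P_x = 1.63(22.6) = 36.8380.
ε = (∂Q_x/∂P_y)(P_y/Q_x) = 36.8380 × (15.74/1949.430) ≈ 0.297.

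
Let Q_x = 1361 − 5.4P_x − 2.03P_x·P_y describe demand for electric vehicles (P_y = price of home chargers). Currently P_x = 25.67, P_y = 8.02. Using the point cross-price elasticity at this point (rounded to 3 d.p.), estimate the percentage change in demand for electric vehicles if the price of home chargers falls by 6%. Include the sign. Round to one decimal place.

3.1%

At P_x = 25.67, P_y = 8.02: Q_x = 804.459.
∂Q_x/∂P_y = -2.03P_x = -52.1101.
ε = (∂Q_x/∂P_y)(P_y/Q_x) = -52.1101 × 8.02/804.459 ≈ -0.520.
%ΔQ_x ≈ ε × %ΔP_y = -0.520 × (-6%) = 3.1%.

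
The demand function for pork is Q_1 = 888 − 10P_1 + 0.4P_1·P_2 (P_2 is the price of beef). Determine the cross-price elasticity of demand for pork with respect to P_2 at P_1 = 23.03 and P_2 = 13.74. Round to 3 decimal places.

At P_1 = 23.03 and P_2 = 13.74: Q_1 = 784.273.
∂Q_1/∂P_2 = 0.4P_1 = 0.4(23.03) = 9.2120.
ε = (∂Q_1/∂P_2)(P_2/Q_1) = 9.2120 × (13.74/784.273) ≈ 0.161.
ε > 0: substitutes.

0.161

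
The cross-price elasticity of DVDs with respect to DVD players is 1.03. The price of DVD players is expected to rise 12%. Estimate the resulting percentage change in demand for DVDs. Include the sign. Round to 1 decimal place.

%ΔQ ≈ ε × %ΔP of DVD players = 1.03 × (12%) = 12.4%.

12.4%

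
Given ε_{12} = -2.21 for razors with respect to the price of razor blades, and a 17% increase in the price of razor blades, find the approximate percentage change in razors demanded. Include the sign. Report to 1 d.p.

%ΔQ ≈ ε × %ΔP of razor blades = -2.21 × (17%) = -37.6%.
Demand for razors falls by about 37.6%.

-37.6%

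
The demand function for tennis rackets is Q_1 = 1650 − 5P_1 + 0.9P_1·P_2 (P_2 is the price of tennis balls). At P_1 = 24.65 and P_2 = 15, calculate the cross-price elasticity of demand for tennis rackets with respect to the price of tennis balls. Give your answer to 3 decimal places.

At P_1 = 24.65 and P_2 = 15: Q_1 = 1859.525.
∂Q_1/∂P_2 = 0.9P_1 = 0.9(24.65) = 22.1850.
ε = (∂Q_1/∂P_2)(P_2/Q_1) = 22.1850 × (15/1859.525) ≈ 0.179.

0.179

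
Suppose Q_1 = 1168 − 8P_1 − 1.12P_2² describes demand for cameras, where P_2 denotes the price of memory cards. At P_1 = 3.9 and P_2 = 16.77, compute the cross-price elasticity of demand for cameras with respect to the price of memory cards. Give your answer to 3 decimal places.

At P_1 = 3.9 and P_2 = 16.77: Q_1 = 821.819.
∂Q_1/∂P_2 = -2.24P_2 = -2.24(16.77) = -37.5648.
ε = (∂Q_1/∂P_2)(P_2/Q_1) = -37.5648 × (16.77/821.819) ≈ -0.767.

-0.767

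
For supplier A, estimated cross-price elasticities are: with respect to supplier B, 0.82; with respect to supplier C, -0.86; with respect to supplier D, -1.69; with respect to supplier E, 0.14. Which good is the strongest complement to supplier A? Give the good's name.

supplier D

Complements have ε < 0. The most negative value is -1.69 (supplier D).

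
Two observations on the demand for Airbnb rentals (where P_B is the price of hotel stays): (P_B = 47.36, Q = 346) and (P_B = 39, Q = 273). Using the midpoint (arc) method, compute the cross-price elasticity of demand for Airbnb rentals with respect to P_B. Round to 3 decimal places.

1.218

ΔQ_A = 273 − 346 = -73; ΔP_B = 39 − 47.36 = -8.36.
Midpoints: Q̄_A = 309.5, P̄_B = 43.18.
ε = (ΔQ_A/Q̄_A)/(ΔP_B/P̄_B) = (-73/309.5)/(-8.36/43.18) ≈ 1.218.
ε > 0: Airbnb rentals and hotel stays are substitutes.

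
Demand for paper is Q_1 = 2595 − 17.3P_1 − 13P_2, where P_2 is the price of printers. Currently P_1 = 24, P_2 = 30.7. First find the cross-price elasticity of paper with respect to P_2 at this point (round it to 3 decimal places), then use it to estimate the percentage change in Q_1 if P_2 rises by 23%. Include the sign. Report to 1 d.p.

At P_1 = 24, P_2 = 30.7: Q_1 = 1780.7.
∂Q_1/∂P_2 = -13.
ε = (∂Q_1/∂P_2)(P_2/Q_1) = -13.0000 × 30.7/1780.7 ≈ -0.224.
%ΔQ_1 ≈ ε × %ΔP_2 = -0.224 × (23%) = -5.2%.

-5.2%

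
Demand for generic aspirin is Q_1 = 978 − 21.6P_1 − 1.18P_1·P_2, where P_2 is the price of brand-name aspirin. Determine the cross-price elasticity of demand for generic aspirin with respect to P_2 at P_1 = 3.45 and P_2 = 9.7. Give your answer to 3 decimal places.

At P_1 = 3.45 and P_2 = 9.7: Q_1 = 863.991.
∂Q_1/∂P_2 = -1.18P_1 = -1.18(3.45) = -4.0710.
ε = (∂Q_1/∂P_2)(P_2/Q_1) = -4.0710 × (9.7/863.991) ≈ -0.046.
ε < 0: complements.

-0.046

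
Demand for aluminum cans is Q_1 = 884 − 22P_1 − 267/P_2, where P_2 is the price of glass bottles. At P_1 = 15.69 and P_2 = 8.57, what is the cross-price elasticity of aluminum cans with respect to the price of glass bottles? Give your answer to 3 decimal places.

At P_1 = 15.69 and P_2 = 8.57: Q_1 = 507.665.
∂Q_1/∂P_2 = 267/P_2² = 3.6354.
ε = (∂Q_1/∂P_2)(P_2/Q_1) = 3.6354 × (8.57/507.665) ≈ 0.061.
ε > 0: substitutes.

0.061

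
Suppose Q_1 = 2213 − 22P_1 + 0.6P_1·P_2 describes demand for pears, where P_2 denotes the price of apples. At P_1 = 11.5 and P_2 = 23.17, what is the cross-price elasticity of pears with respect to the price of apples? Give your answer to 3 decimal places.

0.075

At P_1 = 11.5 and P_2 = 23.17: Q_1 = 2119.873.
∂Q_1/∂P_2 = 0.6P_1 = 0.6(11.5) = 6.9000.
ε = (∂Q_1/∂P_2)(P_2/Q_1) = 6.9000 × (23.17/2119.873) ≈ 0.075.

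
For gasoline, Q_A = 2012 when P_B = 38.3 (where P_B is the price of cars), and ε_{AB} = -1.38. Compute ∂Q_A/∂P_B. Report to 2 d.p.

ε = (∂Q_A/∂P_B)·(P_B/Q_A) ⇒ ∂Q_A/∂P_B = ε·Q_A/P_B = -1.38 × 2012/38.3 ≈ -72.50.

-72.50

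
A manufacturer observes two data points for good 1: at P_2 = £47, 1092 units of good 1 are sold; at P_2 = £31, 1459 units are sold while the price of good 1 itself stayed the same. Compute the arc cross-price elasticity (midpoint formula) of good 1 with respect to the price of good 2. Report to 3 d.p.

-0.701

ΔQ_1 = 1459 − 1092 = 367; ΔP_2 = 31 − 47 = -16.
Midpoints: Q̄_1 = 1275.5, P̄_2 = 39.00.
ε = (ΔQ_1/Q̄_1)/(ΔP_2/P̄_2) = (367/1275.5)/(-16/39.00) ≈ -0.701.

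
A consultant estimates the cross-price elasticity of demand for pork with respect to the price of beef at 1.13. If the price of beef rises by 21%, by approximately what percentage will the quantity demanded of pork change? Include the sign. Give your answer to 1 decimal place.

23.7%

%ΔQ ≈ ε × %ΔP of beef = 1.13 × (21%) = 23.7%.
Demand for pork rises by about 23.7%.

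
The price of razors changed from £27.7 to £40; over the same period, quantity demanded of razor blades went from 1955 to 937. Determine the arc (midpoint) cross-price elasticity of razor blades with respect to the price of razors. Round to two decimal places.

ΔQ_A = 937 − 1955 = -1018; ΔP_B = 40 − 27.7 = 12.3.
Midpoints: Q̄_A = 1446.0, P̄_B = 33.85.
ε = (ΔQ_A/Q̄_A)/(ΔP_B/P̄_B) = (-1018/1446.0)/(12.3/33.85) ≈ -1.94.
ε < 0: razor blades and razors are complements.

-1.94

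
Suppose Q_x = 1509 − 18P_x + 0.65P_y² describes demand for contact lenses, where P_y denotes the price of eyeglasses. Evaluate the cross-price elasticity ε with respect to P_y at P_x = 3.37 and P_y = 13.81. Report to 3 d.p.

0.158

At P_x = 3.37 and P_y = 13.81: Q_x = 1572.305.
∂Q_x/∂P_y = 1.3P_y = 1.3(13.81) = 17.9530.
ε = (∂Q_x/∂P_y)(P_y/Q_x) = 17.9530 × (13.81/1572.305) ≈ 0.158.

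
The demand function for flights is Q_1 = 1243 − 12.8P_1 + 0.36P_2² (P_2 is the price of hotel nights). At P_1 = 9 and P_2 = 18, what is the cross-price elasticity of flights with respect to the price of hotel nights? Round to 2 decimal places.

At P_1 = 9 and P_2 = 18: Q_1 = 1244.44.
∂Q_1/∂P_2 = 0.72P_2 = 0.72(18) = 12.9600.
ε = (∂Q_1/∂P_2)(P_2/Q_1) = 12.9600 × (18/1244.44) ≈ 0.19.
ε > 0: substitutes.

0.19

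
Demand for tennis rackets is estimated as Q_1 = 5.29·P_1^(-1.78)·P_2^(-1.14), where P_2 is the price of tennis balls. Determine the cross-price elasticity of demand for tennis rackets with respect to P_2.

In a log-linear (constant-elasticity) demand function, the coefficient on the exponent of P_2 is the cross-price elasticity.
ε = -1.14. Negative, so tennis rackets and tennis balls are complements.

-1.14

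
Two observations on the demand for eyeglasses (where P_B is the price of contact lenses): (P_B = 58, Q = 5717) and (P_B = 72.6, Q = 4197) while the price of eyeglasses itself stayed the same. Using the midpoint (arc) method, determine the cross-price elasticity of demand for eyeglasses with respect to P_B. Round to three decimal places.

-1.371

ΔQ_A = 4197 − 5717 = -1520; ΔP_B = 72.6 − 58 = 14.6.
Midpoints: Q̄_A = 4957.0, P̄_B = 65.30.
ε = (ΔQ_A/Q̄_A)/(ΔP_B/P̄_B) = (-1520/4957.0)/(14.6/65.30) ≈ -1.371.
ε < 0: eyeglasses and contact lenses are complements.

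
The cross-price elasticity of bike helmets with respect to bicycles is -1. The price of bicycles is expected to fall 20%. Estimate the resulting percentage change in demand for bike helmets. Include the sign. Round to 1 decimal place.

%ΔQ ≈ ε × %ΔP of bicycles = -1 × (-20%) = 20.0%.

20.0%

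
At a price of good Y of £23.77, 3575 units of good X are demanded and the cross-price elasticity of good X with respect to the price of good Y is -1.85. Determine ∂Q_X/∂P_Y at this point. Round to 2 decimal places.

ε = (∂Q_X/∂P_Y)·(P_Y/Q_X) ⇒ ∂Q_X/∂P_Y = ε·Q_X/P_Y = -1.85 × 3575/23.77 ≈ -278.24.

-278.24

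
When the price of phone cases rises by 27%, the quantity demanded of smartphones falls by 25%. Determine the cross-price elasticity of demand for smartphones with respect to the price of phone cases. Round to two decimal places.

ε = (%ΔQ of smartphones) / (%ΔP of phone cases) = (-25%) / (27%) ≈ -0.93.

-0.93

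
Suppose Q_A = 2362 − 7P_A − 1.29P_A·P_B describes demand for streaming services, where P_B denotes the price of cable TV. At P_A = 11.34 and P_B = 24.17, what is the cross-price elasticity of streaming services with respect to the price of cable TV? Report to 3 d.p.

-0.183

At P_A = 11.34 and P_B = 24.17: Q_A = 1929.047.
∂Q_A/∂P_B = -1.29P_A = -1.29(11.34) = -14.6286.
ε = (∂Q_A/∂P_B)(P_B/Q_A) = -14.6286 × (24.17/1929.047) ≈ -0.183.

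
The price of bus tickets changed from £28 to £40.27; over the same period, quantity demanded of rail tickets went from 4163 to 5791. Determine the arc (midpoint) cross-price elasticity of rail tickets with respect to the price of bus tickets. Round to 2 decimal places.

ΔQ_A = 5791 − 4163 = 1628; ΔP_B = 40.27 − 28 = 12.27.
Midpoints: Q̄_A = 4977.0, P̄_B = 34.14.
ε = (ΔQ_A/Q̄_A)/(ΔP_B/P̄_B) = (1628/4977.0)/(12.27/34.14) ≈ 0.91.

0.91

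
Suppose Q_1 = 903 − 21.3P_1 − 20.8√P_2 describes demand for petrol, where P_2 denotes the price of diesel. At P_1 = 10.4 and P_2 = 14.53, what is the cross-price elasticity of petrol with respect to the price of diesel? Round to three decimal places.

-0.066

At P_1 = 10.4 and P_2 = 14.53: Q_1 = 602.194.
∂Q_1/∂P_2 = -20.8/(2√P_2) = -20.8/(2√14.53) = -2.7284.
ε = (∂Q_1/∂P_2)(P_2/Q_1) = -2.7284 × (14.53/602.194) ≈ -0.066.
ε < 0: complements.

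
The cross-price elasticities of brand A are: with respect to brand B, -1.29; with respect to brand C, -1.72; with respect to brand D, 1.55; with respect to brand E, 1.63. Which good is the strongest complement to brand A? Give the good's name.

brand C

Complements have ε < 0. The most negative value is -1.72 (brand C).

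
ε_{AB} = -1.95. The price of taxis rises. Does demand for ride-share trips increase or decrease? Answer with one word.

ε < 0 and the price of taxis rises, so the quantity of ride-share trips moves in the opposite direction: it decreases.

decrease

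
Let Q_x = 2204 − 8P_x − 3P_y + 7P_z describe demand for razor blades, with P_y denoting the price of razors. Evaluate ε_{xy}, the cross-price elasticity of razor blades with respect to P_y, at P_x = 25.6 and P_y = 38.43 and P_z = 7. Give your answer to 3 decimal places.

-0.060

At P_x = 25.6 and P_y = 38.43 and P_z = 7: Q_x = 1932.91.
∂Q_x/∂P_y = -3.
ε = (∂Q_x/∂P_y)(P_y/Q_x) = -3 × (38.43/1932.91) ≈ -0.060.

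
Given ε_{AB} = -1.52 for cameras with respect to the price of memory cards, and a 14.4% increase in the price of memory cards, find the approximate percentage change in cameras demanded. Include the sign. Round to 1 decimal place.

%ΔQ ≈ ε × %ΔP of memory cards = -1.52 × (14.4%) = -21.9%.

-21.9%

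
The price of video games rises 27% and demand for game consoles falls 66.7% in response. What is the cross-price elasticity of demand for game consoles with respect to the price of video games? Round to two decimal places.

-2.47

ε = (%ΔQ of game consoles) / (%ΔP of video games) = (-66.7%) / (27%) ≈ -2.47.
Negative cross-price elasticity: complements.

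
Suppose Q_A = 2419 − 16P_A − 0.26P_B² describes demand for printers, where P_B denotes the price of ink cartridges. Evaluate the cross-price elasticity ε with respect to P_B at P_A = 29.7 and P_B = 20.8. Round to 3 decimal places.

At P_A = 29.7 and P_B = 20.8: Q_A = 1831.314.
∂Q_A/∂P_B = -0.52P_B = -0.52(20.8) = -10.8160.
ε = (∂Q_A/∂P_B)(P_B/Q_A) = -10.8160 × (20.8/1831.314) ≈ -0.123.

-0.123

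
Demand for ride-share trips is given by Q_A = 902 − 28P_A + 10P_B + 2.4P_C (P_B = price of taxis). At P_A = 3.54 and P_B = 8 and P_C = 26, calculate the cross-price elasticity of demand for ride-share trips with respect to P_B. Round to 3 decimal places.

At P_A = 3.54 and P_B = 8 and P_C = 26: Q_A = 945.28.
∂Q_A/∂P_B = 10.
ε = (∂Q_A/∂P_B)(P_B/Q_A) = 10 × (8/945.28) ≈ 0.085.

0.085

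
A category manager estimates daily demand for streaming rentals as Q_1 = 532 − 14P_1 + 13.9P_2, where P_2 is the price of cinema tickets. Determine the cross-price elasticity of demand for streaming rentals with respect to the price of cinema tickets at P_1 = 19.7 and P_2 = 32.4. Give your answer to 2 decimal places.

0.64

At P_1 = 19.7 and P_2 = 32.4: Q_1 = 706.56.
∂Q_1/∂P_2 = 13.9.
ε = (∂Q_1/∂P_2)(P_2/Q_1) = 13.9 × (32.4/706.56) ≈ 0.64.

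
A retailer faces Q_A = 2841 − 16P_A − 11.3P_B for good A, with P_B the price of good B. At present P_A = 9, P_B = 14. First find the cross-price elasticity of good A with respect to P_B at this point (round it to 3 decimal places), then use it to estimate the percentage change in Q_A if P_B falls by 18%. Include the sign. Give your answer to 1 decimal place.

1.1%

At P_A = 9, P_B = 14: Q_A = 2538.8.
∂Q_A/∂P_B = -11.3.
ε = (∂Q_A/∂P_B)(P_B/Q_A) = -11.3000 × 14/2538.8 ≈ -0.062.
%ΔQ_A ≈ ε × %ΔP_B = -0.062 × (-18%) = 1.1%.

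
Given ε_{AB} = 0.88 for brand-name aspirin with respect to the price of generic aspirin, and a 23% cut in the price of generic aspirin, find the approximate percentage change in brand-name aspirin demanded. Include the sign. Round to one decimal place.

-20.2%

%ΔQ ≈ ε × %ΔP of generic aspirin = 0.88 × (-23%) = -20.2%.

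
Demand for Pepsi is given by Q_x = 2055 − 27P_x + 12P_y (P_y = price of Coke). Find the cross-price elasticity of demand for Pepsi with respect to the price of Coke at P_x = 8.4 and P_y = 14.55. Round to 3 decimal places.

At P_x = 8.4 and P_y = 14.55: Q_x = 2002.8.
∂Q_x/∂P_y = 12.
ε = (∂Q_x/∂P_y)(P_y/Q_x) = 12 × (14.55/2002.8) ≈ 0.087.
Since ε > 0, Pepsi and Coke are substitutes.

0.087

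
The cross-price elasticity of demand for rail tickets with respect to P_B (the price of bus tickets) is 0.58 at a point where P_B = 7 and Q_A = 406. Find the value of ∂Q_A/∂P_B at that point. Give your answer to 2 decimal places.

ε = (∂Q_A/∂P_B)·(P_B/Q_A) ⇒ ∂Q_A/∂P_B = ε·Q_A/P_B = 0.58 × 406/7 ≈ 33.64.

33.64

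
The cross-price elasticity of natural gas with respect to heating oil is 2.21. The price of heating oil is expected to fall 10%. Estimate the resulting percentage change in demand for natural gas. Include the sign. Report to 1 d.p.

-22.1%

%ΔQ ≈ ε × %ΔP of heating oil = 2.21 × (-10%) = -22.1%.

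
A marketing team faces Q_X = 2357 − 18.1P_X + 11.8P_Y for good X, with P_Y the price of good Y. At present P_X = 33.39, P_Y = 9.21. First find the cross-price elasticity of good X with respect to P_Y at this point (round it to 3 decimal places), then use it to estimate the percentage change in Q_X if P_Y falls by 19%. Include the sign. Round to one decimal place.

-1.1%

At P_X = 33.39, P_Y = 9.21: Q_X = 1861.319.
∂Q_X/∂P_Y = 11.8.
ε = (∂Q_X/∂P_Y)(P_Y/Q_X) = 11.8000 × 9.21/1861.319 ≈ 0.058.
%ΔQ_X ≈ ε × %ΔP_Y = 0.058 × (-19%) = -1.1%.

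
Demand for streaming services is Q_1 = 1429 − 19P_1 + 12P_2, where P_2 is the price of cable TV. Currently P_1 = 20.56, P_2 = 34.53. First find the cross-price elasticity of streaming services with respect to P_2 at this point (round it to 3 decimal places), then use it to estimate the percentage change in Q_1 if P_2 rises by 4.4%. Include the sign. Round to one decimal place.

1.3%

At P_1 = 20.56, P_2 = 34.53: Q_1 = 1452.72.
∂Q_1/∂P_2 = 12.
ε = (∂Q_1/∂P_2)(P_2/Q_1) = 12.0000 × 34.53/1452.72 ≈ 0.285.
%ΔQ_1 ≈ ε × %ΔP_2 = 0.285 × (4.4%) = 1.3%.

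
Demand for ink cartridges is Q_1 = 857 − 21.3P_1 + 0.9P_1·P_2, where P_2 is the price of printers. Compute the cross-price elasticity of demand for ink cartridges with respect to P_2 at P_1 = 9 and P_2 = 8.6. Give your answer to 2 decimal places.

0.09

At P_1 = 9 and P_2 = 8.6: Q_1 = 734.96.
∂Q_1/∂P_2 = 0.9P_1 = 0.9(9) = 8.1000.
ε = (∂Q_1/∂P_2)(P_2/Q_1) = 8.1000 × (8.6/734.96) ≈ 0.09.
ε > 0: substitutes.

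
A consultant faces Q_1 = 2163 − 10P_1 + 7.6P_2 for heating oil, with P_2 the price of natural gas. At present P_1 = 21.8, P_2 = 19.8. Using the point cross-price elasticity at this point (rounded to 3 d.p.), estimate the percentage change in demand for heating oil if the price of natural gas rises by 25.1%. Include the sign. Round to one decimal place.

At P_1 = 21.8, P_2 = 19.8: Q_1 = 2095.48.
∂Q_1/∂P_2 = 7.6.
ε = (∂Q_1/∂P_2)(P_2/Q_1) = 7.6000 × 19.8/2095.48 ≈ 0.072.
%ΔQ_1 ≈ ε × %ΔP_2 = 0.072 × (25.1%) = 1.8%.

1.8%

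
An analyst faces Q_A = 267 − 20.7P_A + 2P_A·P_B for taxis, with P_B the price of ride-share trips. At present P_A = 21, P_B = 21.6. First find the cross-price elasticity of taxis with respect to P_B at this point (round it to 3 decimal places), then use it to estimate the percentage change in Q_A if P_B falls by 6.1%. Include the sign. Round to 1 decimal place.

-7.5%

At P_A = 21, P_B = 21.6: Q_A = 739.5.
∂Q_A/∂P_B = 2P_A = 42.0000.
ε = (∂Q_A/∂P_B)(P_B/Q_A) = 42.0000 × 21.6/739.5 ≈ 1.227.
%ΔQ_A ≈ ε × %ΔP_B = 1.227 × (-6.1%) = -7.5%.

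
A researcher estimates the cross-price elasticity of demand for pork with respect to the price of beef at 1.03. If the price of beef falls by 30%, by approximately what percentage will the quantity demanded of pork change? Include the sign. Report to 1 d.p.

-30.9%

%ΔQ ≈ ε × %ΔP of beef = 1.03 × (-30%) = -30.9%.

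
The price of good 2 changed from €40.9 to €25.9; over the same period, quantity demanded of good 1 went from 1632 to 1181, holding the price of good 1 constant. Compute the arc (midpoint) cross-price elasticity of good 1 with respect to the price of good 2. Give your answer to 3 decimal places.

ΔQ_1 = 1181 − 1632 = -451; ΔP_2 = 25.9 − 40.9 = -15.
Midpoints: Q̄_1 = 1406.5, P̄_2 = 33.40.
ε = (ΔQ_1/Q̄_1)/(ΔP_2/P̄_2) = (-451/1406.5)/(-15/33.40) ≈ 0.714.
ε > 0: good 1 and good 2 are substitutes.

0.714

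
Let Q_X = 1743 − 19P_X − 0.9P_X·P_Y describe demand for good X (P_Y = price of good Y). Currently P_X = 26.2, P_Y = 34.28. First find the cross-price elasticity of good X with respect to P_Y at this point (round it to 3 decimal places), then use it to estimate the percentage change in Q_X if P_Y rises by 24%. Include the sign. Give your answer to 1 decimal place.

At P_X = 26.2, P_Y = 34.28: Q_X = 436.878.
∂Q_X/∂P_Y = -0.9P_X = -23.5800.
ε = (∂Q_X/∂P_Y)(P_Y/Q_X) = -23.5800 × 34.28/436.878 ≈ -1.850.
%ΔQ_X ≈ ε × %ΔP_Y = -1.850 × (24%) = -44.4%.

-44.4%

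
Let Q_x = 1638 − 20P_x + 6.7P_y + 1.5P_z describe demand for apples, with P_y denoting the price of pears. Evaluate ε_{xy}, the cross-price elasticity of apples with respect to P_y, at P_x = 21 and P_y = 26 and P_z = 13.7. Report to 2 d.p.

At P_x = 21 and P_y = 26 and P_z = 13.7: Q_x = 1412.75.
∂Q_x/∂P_y = 6.7.
ε = (∂Q_x/∂P_y)(P_y/Q_x) = 6.7 × (26/1412.75) ≈ 0.12.
Since ε > 0, apples and pears are substitutes.

0.12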